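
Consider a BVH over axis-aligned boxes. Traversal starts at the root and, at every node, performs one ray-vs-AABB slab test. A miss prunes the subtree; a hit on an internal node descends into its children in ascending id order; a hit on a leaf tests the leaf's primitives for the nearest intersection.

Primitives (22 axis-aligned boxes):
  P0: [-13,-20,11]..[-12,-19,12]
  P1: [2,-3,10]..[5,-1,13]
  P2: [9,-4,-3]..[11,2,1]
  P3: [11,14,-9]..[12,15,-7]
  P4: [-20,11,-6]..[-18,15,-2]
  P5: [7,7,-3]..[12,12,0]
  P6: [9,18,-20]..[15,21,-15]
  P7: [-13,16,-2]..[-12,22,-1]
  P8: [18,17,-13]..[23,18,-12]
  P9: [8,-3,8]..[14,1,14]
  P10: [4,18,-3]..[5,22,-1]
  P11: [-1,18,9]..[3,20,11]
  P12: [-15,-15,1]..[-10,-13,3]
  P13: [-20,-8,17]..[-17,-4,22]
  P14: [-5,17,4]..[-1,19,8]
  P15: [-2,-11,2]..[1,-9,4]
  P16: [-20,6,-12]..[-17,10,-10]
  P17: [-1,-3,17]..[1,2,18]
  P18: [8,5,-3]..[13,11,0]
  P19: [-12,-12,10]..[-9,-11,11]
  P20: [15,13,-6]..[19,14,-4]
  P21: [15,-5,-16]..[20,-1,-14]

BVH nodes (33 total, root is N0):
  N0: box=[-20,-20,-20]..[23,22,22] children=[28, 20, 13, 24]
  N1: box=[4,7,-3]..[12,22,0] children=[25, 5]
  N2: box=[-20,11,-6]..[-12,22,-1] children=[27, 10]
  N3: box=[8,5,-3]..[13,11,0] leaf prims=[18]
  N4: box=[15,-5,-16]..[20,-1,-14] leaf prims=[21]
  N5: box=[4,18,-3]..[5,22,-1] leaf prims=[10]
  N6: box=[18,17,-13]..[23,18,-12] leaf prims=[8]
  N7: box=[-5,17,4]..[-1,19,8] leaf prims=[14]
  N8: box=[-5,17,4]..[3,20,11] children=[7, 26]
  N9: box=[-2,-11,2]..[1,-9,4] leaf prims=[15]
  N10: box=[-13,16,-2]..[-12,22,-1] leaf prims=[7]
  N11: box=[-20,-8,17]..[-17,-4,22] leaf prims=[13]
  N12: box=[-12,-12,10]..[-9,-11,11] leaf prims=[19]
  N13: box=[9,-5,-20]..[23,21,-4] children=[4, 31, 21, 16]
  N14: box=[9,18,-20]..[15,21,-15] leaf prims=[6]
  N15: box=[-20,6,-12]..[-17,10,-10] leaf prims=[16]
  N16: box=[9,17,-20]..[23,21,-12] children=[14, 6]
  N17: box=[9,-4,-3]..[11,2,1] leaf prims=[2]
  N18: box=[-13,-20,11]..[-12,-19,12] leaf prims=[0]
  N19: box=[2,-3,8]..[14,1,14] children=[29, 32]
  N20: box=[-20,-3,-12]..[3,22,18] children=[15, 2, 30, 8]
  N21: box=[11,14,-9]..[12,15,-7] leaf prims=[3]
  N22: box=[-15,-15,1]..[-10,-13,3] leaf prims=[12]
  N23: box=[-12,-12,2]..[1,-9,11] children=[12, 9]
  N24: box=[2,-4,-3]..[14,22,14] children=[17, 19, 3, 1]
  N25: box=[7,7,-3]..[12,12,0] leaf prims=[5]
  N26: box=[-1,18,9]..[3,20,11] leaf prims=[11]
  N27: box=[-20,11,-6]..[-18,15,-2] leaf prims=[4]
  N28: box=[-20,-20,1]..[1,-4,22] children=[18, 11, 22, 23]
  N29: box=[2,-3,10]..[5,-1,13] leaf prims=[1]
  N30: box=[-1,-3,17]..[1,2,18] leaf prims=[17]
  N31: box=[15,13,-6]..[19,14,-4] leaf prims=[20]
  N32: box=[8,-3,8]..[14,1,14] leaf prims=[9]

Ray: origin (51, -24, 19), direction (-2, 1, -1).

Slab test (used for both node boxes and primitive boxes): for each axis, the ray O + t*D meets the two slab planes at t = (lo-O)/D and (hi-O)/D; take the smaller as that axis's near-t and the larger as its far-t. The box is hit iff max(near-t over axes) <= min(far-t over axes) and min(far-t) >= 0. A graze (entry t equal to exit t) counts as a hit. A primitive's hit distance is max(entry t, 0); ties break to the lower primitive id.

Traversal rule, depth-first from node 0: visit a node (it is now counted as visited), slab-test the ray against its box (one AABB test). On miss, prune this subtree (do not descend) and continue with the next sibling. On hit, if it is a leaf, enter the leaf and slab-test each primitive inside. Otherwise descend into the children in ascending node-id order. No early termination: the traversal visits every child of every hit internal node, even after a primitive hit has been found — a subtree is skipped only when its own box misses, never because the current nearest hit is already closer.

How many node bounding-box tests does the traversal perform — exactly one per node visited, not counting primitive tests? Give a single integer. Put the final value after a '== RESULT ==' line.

Walk:
N0 x:[14,71/2] y:[4,46] z:[-3,39] -> hit [14,71/2], descend [13, 20, 24, 28]
  N13 x:[14,21] y:[19,45] z:[23,39] -> miss, prune
  N20 x:[24,71/2] y:[21,46] z:[1,31] -> hit [24,31], descend [2, 8, 15, 30]
    N2 x:[63/2,71/2] y:[35,46] z:[20,25] -> miss, prune
    N8 x:[24,28] y:[41,44] z:[8,15] -> miss, prune
    N15 x:[34,71/2] y:[30,34] z:[29,31] -> miss, prune
    N30 x:[25,26] y:[21,26] z:[1,2] -> miss, prune
  N24 x:[37/2,49/2] y:[20,46] z:[5,22] -> hit [20,22], descend [1, 3, 17, 19]
    N1 x:[39/2,47/2] y:[31,46] z:[19,22] -> miss, prune
    N3 x:[19,43/2] y:[29,35] z:[19,22] -> miss, prune
    N17 x:[20,21] y:[20,26] z:[18,22] -> hit [20,21] leaf, test {P2@t=20}
    N19 x:[37/2,49/2] y:[21,25] z:[5,11] -> miss, prune
  N28 x:[25,71/2] y:[4,20] z:[-3,18] -> miss, prune

Visited [0, 13, 20, 2, 8, 15, 30, 24, 1, 3, 17, 19, 28]. Tests: 13 box, 1 leaf. Nearest: P2.

== RESULT ==
13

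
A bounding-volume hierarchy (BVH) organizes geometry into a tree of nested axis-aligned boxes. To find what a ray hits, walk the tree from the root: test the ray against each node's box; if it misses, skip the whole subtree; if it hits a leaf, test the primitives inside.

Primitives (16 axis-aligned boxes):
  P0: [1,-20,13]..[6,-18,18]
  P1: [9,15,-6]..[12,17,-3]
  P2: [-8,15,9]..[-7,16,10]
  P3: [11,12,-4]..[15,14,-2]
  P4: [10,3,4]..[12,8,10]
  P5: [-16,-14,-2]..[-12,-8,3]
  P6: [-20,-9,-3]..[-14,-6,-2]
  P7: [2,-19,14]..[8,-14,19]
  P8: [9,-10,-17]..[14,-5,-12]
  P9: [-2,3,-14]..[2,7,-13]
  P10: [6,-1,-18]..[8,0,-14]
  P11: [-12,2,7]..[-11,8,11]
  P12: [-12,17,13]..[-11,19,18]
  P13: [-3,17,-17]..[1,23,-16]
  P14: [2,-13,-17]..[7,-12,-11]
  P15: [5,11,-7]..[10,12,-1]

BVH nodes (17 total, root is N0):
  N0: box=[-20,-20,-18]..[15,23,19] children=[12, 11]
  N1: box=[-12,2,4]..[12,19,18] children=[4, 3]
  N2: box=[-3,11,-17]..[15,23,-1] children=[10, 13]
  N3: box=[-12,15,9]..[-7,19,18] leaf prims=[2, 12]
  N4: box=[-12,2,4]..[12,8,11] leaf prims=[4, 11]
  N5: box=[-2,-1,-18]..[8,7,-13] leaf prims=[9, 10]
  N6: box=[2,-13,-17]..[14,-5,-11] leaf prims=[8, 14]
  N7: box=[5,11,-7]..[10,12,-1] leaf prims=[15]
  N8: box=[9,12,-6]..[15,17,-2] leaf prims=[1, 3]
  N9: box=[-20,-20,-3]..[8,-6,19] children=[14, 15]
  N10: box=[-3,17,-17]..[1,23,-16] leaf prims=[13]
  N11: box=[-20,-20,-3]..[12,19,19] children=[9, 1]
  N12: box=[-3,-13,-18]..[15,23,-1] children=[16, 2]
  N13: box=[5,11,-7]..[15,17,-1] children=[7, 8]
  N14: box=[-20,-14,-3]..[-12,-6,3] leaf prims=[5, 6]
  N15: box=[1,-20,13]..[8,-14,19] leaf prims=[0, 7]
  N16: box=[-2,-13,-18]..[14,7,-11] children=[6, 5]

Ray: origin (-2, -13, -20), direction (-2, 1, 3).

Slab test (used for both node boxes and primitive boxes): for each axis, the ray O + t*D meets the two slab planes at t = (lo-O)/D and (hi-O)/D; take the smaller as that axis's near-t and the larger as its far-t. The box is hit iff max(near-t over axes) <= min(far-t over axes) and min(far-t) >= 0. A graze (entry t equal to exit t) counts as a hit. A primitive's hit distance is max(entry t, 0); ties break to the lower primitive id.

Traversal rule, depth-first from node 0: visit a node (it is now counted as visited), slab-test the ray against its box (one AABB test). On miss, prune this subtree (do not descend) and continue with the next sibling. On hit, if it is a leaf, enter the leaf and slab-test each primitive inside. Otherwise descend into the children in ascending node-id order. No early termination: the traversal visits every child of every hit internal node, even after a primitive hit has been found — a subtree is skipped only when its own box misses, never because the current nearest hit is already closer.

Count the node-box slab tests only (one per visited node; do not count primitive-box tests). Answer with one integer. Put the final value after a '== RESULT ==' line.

Walk:
N0 x:[-17/2,9] y:[-7,36] z:[2/3,13] -> hit [2/3,9], descend [11, 12]
  N11 x:[-7,9] y:[-7,32] z:[17/3,13] -> hit [17/3,9], descend [1, 9]
    N1 x:[-7,5] y:[15,32] z:[8,38/3] -> miss, prune
    N9 x:[-5,9] y:[-7,7] z:[17/3,13] -> hit [17/3,7], descend [14, 15]
      N14 x:[5,9] y:[-1,7] z:[17/3,23/3] -> hit [17/3,7] leaf, test {P5(miss), P6@t=6}
      N15 x:[-5,-3/2] y:[-7,-1] z:[11,13] -> miss, prune
  N12 x:[-17/2,1/2] y:[0,36] z:[2/3,19/3] -> miss, prune

Visited [0, 11, 1, 9, 14, 15, 12]. Tests: 7 box, 1 leaf. Nearest: P6.

== RESULT ==
7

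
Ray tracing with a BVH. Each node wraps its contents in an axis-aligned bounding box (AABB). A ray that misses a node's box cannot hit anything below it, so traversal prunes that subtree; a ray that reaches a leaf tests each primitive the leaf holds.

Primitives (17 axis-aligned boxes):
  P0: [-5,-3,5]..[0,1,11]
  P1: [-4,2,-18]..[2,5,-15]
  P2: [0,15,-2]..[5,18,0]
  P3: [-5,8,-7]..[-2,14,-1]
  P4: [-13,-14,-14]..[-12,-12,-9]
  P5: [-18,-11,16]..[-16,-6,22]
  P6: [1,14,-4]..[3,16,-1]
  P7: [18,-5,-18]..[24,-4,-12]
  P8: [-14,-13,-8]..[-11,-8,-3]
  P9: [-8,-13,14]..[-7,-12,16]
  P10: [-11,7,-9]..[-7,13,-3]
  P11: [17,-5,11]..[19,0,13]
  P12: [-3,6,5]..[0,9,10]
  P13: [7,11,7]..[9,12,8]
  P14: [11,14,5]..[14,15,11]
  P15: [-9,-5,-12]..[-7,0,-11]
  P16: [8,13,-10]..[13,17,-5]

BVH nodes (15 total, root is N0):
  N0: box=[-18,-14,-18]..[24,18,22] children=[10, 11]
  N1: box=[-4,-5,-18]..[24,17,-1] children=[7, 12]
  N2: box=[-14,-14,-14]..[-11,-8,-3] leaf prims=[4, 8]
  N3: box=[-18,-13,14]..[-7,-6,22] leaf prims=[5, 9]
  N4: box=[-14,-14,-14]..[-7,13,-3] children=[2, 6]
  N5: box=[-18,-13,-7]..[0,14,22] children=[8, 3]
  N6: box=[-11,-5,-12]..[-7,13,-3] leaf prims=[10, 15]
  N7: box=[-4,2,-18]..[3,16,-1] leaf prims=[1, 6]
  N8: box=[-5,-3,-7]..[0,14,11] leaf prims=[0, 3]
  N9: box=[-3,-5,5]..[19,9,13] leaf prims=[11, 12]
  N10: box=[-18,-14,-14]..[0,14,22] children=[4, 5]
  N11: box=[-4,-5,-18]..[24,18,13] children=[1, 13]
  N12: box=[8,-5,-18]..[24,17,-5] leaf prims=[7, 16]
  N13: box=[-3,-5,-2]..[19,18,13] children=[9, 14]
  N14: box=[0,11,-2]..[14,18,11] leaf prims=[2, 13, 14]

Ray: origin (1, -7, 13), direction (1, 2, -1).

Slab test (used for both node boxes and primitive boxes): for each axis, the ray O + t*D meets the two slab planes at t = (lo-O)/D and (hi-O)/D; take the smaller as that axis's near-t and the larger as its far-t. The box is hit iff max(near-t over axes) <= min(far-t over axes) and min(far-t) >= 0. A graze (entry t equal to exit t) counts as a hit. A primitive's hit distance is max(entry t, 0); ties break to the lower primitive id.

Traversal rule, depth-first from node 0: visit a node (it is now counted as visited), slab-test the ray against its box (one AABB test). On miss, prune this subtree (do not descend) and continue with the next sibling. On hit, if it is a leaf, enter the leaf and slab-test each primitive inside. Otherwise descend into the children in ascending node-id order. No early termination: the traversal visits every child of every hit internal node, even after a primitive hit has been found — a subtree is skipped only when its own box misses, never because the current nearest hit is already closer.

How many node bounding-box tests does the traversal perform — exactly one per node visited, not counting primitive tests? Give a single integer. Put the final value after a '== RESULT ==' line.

Trace the traversal:
N0 x:[-19,23] y:[-7/2,25/2] z:[-9,31] -> hit [-7/2,25/2], descend [10, 11]
  N10 x:[-19,-1] y:[-7/2,21/2] z:[-9,27] -> miss, prune
  N11 x:[-5,23] y:[1,25/2] z:[0,31] -> hit [1,25/2], descend [1, 13]
    N1 x:[-5,23] y:[1,12] z:[14,31] -> miss, prune
    N13 x:[-4,18] y:[1,25/2] z:[0,15] -> hit [1,25/2], descend [9, 14]
      N9 x:[-4,18] y:[1,8] z:[0,8] -> hit [1,8] leaf, test {P11(miss), P12(miss)}
      N14 x:[-1,13] y:[9,25/2] z:[2,15] -> hit [9,25/2] leaf, test {P2(miss), P13(miss), P14(miss)}

Visited [0, 10, 11, 1, 13, 9, 14]. Tests: 7 box, 2 leaf. Nearest: miss.

== RESULT ==
7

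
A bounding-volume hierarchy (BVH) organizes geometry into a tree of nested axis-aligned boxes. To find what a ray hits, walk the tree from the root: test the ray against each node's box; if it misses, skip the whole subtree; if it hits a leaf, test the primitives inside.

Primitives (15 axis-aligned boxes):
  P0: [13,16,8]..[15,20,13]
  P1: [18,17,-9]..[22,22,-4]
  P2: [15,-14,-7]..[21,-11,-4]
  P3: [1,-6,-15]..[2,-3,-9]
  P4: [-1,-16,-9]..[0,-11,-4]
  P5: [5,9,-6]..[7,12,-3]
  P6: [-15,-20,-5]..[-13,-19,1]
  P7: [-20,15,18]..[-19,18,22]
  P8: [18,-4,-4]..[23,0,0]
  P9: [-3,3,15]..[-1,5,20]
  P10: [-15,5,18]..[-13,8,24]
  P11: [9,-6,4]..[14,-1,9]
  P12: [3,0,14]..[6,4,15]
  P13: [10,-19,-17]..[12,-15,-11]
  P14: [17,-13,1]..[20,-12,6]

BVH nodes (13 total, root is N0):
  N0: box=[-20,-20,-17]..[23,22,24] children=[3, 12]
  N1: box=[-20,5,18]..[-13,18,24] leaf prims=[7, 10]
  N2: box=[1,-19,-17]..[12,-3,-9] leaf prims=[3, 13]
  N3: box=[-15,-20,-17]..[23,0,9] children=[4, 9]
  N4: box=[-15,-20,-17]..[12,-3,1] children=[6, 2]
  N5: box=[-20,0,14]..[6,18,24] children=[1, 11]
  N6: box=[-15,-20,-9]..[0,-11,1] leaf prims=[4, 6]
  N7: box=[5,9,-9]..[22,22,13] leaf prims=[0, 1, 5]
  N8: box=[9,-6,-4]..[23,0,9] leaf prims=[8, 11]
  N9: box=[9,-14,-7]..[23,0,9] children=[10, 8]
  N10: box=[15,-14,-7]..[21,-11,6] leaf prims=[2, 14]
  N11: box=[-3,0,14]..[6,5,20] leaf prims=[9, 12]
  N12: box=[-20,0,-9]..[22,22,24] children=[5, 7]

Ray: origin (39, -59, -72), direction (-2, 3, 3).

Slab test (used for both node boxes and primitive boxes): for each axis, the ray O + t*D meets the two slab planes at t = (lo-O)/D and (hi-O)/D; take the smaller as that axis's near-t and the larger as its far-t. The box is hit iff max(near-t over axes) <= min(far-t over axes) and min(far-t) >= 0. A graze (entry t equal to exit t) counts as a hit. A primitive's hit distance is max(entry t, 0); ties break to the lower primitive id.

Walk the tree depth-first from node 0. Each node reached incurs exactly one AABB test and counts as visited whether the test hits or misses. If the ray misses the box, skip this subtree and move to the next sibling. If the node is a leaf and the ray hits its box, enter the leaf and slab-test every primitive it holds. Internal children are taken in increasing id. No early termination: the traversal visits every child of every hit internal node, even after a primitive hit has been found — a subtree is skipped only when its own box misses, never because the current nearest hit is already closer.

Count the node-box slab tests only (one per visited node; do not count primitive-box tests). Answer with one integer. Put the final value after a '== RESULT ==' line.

Walk:
N0 x:[8,59/2] y:[13,27] z:[55/3,32] -> hit [55/3,27], descend [3, 12]
  N3 x:[8,27] y:[13,59/3] z:[55/3,27] -> hit [55/3,59/3], descend [4, 9]
    N4 x:[27/2,27] y:[13,56/3] z:[55/3,73/3] -> hit [55/3,56/3], descend [2, 6]
      N2 x:[27/2,19] y:[40/3,56/3] z:[55/3,21] -> hit [55/3,56/3] leaf, test {P3(miss), P13(miss)}
      N6 x:[39/2,27] y:[13,16] z:[21,73/3] -> miss, prune
    N9 x:[8,15] y:[15,59/3] z:[65/3,27] -> miss, prune
  N12 x:[17/2,59/2] y:[59/3,27] z:[21,32] -> hit [21,27], descend [5, 7]
    N5 x:[33/2,59/2] y:[59/3,77/3] z:[86/3,32] -> miss, prune
    N7 x:[17/2,17] y:[68/3,27] z:[21,85/3] -> miss, prune

9 AABB tests over nodes [0, 3, 4, 2, 6, 9, 12, 5, 7]; 1 leaf entered; closest miss.

== RESULT ==
9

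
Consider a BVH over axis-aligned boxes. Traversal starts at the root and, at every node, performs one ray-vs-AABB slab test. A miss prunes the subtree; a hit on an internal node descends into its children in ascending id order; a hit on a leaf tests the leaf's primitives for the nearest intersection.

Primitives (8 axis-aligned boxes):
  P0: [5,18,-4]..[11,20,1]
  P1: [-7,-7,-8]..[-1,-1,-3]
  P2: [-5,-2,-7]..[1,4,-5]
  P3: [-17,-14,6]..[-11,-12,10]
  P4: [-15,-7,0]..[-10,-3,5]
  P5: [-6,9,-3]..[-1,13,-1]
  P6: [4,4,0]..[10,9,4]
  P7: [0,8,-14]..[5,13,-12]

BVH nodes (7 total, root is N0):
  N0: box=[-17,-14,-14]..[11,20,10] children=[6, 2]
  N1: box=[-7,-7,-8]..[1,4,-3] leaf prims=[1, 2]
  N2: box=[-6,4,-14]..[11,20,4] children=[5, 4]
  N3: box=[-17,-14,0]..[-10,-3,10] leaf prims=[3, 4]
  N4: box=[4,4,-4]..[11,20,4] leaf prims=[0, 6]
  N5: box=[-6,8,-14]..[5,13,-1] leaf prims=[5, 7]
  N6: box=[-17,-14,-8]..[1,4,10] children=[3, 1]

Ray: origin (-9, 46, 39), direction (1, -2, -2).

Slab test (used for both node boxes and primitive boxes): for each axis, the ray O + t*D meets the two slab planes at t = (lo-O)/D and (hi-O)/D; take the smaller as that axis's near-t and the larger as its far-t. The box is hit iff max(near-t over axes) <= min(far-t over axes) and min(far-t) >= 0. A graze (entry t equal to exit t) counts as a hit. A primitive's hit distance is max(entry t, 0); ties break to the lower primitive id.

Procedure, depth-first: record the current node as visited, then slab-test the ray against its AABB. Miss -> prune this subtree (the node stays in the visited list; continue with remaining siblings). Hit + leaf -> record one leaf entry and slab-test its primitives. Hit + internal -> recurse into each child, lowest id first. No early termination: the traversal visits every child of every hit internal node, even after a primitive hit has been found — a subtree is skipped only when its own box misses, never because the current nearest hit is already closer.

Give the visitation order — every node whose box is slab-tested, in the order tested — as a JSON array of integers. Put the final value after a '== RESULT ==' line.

Walk:
N0 x:[-8,20] y:[13,30] z:[29/2,53/2] -> hit [29/2,20], descend [2, 6]
  N2 x:[3,20] y:[13,21] z:[35/2,53/2] -> hit [35/2,20], descend [4, 5]
    N4 x:[13,20] y:[13,21] z:[35/2,43/2] -> hit [35/2,20] leaf, test {P0(miss), P6@t=37/2}
    N5 x:[3,14] y:[33/2,19] z:[20,53/2] -> miss, prune
  N6 x:[-8,10] y:[21,30] z:[29/2,47/2] -> miss, prune

5 AABB tests over nodes [0, 2, 4, 5, 6]; 1 leaf entered; closest P6.

== RESULT ==
[0, 2, 4, 5, 6]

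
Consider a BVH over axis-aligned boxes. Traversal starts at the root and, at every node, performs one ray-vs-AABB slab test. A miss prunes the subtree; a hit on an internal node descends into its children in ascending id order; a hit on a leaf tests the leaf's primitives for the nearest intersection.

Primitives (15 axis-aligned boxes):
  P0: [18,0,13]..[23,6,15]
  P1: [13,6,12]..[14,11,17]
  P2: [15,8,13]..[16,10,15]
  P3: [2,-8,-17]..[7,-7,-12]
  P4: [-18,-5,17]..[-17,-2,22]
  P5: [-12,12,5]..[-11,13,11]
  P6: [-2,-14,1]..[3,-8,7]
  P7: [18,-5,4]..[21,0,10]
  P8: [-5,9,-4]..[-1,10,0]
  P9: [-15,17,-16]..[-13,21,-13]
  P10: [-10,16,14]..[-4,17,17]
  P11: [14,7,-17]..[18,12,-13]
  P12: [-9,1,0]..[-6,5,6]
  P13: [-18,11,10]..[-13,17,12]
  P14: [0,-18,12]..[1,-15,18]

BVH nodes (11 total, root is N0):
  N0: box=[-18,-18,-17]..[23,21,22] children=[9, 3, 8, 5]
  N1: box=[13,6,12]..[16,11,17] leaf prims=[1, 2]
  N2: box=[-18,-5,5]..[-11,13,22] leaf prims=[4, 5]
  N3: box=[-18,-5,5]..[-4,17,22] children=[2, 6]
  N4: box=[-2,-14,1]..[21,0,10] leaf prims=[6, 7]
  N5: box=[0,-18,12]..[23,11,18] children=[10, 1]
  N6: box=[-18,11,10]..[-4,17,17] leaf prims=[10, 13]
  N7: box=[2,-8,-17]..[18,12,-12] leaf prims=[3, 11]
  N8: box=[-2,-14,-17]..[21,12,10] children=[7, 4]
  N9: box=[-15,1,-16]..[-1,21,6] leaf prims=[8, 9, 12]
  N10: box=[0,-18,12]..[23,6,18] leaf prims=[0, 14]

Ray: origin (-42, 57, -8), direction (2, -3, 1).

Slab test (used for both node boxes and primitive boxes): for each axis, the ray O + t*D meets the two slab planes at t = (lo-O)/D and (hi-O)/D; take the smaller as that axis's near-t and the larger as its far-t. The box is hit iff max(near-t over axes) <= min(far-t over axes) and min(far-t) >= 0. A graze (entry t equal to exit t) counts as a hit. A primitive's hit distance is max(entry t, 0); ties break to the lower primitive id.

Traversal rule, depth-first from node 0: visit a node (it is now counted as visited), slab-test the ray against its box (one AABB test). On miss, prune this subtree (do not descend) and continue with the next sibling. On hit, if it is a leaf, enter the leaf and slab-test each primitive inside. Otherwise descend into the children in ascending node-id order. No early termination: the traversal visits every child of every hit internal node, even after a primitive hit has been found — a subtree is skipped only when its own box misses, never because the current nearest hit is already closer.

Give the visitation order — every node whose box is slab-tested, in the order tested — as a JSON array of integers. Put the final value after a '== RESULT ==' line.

Traverse from the root:
N0 x:[12,65/2] y:[12,25] z:[-9,30] -> hit [12,25], descend [3, 5, 8, 9]
  N3 x:[12,19] y:[40/3,62/3] z:[13,30] -> hit [40/3,19], descend [2, 6]
    N2 x:[12,31/2] y:[44/3,62/3] z:[13,30] -> hit [44/3,31/2] leaf, test {P4(miss), P5@t=15}
    N6 x:[12,19] y:[40/3,46/3] z:[18,25] -> miss, prune
  N5 x:[21,65/2] y:[46/3,25] z:[20,26] -> hit [21,25], descend [1, 10]
    N1 x:[55/2,29] y:[46/3,17] z:[20,25] -> miss, prune
    N10 x:[21,65/2] y:[17,25] z:[20,26] -> hit [21,25] leaf, test {P0(miss), P14(miss)}
  N8 x:[20,63/2] y:[15,71/3] z:[-9,18] -> miss, prune
  N9 x:[27/2,41/2] y:[12,56/3] z:[-8,14] -> hit [27/2,14] leaf, test {P8(miss), P9(miss), P12(miss)}

Summary -> nodes [0, 3, 2, 6, 5, 1, 10, 8, 9]; box-tests=9; leaf-entries=3; first=P5

== RESULT ==
[0, 3, 2, 6, 5, 1, 10, 8, 9]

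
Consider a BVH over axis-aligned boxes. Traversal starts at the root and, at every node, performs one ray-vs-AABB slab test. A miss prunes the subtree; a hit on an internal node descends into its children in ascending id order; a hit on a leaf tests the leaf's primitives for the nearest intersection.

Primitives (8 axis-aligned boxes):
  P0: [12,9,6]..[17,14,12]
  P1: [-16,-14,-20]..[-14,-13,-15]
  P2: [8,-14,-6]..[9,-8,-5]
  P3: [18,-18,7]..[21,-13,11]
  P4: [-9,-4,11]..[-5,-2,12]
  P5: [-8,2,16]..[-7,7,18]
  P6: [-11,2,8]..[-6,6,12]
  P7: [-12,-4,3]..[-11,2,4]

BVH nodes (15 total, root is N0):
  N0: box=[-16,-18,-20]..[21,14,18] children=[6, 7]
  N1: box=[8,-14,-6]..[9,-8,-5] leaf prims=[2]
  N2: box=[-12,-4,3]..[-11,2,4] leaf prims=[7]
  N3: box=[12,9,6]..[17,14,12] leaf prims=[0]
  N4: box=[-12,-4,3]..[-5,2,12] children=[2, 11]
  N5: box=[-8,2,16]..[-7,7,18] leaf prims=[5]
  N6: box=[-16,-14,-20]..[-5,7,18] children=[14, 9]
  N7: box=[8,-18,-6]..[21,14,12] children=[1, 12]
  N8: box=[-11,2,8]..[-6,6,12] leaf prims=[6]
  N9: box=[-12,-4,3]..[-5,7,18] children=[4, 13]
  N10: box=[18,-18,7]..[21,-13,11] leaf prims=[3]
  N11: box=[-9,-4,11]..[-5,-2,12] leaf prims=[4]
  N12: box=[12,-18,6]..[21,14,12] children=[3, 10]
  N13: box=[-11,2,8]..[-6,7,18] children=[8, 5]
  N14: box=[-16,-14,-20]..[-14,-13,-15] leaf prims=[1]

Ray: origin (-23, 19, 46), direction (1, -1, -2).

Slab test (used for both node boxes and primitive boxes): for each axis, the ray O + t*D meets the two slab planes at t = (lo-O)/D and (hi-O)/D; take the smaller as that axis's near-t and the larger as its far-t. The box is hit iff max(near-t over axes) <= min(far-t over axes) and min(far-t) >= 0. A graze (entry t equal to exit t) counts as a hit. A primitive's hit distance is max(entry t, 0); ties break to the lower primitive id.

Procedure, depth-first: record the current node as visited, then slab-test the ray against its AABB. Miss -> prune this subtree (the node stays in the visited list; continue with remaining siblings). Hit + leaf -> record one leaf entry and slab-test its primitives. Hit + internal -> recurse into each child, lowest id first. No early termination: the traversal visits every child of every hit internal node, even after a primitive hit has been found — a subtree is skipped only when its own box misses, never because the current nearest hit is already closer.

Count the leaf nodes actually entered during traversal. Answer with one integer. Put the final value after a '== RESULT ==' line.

Walk:
N0 x:[7,44] y:[5,37] z:[14,33] -> hit [14,33], descend [6, 7]
  N6 x:[7,18] y:[12,33] z:[14,33] -> hit [14,18], descend [9, 14]
    N9 x:[11,18] y:[12,23] z:[14,43/2] -> hit [14,18], descend [4, 13]
      N4 x:[11,18] y:[17,23] z:[17,43/2] -> hit [17,18], descend [2, 11]
        N2 x:[11,12] y:[17,23] z:[21,43/2] -> miss, prune
        N11 x:[14,18] y:[21,23] z:[17,35/2] -> miss, prune
      N13 x:[12,17] y:[12,17] z:[14,19] -> hit [14,17], descend [5, 8]
        N5 x:[15,16] y:[12,17] z:[14,15] -> hit [15,15] leaf, test {P5@t=15}
        N8 x:[12,17] y:[13,17] z:[17,19] -> hit [17,17] leaf, test {P6@t=17}
    N14 x:[7,9] y:[32,33] z:[61/2,33] -> miss, prune
  N7 x:[31,44] y:[5,37] z:[17,26] -> miss, prune

11 AABB tests over nodes [0, 6, 9, 4, 2, 11, 13, 5, 8, 14, 7]; 2 leaves entered; closest P5.

== RESULT ==
2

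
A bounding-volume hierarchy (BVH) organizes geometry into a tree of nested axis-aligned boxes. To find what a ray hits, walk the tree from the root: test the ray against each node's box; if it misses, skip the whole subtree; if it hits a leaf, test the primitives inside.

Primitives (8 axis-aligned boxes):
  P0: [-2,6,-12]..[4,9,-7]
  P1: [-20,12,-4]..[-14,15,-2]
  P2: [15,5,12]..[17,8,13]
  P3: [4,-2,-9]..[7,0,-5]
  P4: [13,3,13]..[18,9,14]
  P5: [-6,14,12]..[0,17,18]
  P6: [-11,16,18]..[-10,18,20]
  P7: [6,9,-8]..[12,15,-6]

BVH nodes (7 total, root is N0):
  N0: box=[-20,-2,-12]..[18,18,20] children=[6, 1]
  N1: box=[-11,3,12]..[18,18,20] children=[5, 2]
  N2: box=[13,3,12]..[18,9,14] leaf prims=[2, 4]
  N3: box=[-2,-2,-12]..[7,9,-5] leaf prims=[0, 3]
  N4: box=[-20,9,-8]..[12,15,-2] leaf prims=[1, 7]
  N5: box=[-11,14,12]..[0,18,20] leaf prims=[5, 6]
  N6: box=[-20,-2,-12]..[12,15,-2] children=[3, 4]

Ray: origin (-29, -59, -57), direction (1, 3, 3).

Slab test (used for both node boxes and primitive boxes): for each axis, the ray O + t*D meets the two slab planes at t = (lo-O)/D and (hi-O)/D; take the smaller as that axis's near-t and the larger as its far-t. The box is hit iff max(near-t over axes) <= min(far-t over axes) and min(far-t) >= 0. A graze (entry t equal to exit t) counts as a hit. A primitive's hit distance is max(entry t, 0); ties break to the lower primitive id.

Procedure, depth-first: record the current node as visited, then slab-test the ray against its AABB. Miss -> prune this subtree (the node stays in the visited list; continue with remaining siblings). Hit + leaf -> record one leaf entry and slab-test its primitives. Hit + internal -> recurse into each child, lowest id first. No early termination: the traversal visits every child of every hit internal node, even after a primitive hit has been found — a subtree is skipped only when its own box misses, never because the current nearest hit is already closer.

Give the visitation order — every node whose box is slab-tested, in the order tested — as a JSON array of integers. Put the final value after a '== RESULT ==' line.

Walk:
N0 x:[9,47] y:[19,77/3] z:[15,77/3] -> hit [19,77/3], descend [1, 6]
  N1 x:[18,47] y:[62/3,77/3] z:[23,77/3] -> hit [23,77/3], descend [2, 5]
    N2 x:[42,47] y:[62/3,68/3] z:[23,71/3] -> miss, prune
    N5 x:[18,29] y:[73/3,77/3] z:[23,77/3] -> hit [73/3,77/3] leaf, test {P5@t=73/3, P6(miss)}
  N6 x:[9,41] y:[19,74/3] z:[15,55/3] -> miss, prune

5 AABB tests over nodes [0, 1, 2, 5, 6]; 1 leaf entered; closest P5.

== RESULT ==
[0, 1, 2, 5, 6]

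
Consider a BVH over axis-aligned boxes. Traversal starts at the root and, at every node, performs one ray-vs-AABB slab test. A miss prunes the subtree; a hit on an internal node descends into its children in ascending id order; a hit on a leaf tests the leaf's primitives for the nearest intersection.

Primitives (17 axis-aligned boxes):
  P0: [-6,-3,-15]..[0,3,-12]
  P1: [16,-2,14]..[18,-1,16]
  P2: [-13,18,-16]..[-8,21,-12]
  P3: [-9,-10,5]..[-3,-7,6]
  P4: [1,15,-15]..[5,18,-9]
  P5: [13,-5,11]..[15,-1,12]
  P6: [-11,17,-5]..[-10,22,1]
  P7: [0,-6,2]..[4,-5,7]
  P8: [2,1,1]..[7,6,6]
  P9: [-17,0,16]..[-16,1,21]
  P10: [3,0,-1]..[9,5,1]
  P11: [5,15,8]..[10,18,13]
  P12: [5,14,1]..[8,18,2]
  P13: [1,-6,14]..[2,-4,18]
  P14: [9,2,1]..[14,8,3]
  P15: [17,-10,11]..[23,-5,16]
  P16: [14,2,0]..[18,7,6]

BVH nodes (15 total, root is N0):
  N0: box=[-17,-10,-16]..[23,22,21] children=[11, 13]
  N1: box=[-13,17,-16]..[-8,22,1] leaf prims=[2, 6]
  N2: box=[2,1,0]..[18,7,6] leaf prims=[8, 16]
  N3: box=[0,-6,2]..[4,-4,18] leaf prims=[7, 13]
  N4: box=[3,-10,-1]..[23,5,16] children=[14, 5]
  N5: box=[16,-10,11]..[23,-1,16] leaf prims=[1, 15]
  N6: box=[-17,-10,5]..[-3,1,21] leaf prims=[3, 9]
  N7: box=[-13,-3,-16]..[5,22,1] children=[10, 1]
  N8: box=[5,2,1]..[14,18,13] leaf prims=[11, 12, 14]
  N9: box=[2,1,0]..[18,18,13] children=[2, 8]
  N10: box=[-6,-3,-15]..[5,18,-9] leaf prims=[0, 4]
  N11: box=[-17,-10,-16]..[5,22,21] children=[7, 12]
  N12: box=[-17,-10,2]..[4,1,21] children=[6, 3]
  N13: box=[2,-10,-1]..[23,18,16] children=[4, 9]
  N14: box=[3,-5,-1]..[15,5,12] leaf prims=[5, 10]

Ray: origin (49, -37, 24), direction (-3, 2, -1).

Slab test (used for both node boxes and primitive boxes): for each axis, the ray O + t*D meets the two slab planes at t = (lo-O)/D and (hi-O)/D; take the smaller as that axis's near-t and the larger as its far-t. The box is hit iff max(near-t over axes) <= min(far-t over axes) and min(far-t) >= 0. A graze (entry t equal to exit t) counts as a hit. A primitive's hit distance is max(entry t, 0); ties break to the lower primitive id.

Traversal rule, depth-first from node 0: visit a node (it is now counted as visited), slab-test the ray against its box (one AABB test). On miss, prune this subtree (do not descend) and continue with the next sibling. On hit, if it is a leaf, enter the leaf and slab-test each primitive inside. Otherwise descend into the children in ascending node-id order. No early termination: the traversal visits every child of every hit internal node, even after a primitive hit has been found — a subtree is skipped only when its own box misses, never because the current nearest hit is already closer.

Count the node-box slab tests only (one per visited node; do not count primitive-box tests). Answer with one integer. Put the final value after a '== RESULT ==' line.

Walk:
N0 x:[26/3,22] y:[27/2,59/2] z:[3,40] -> hit [27/2,22], descend [11, 13]
  N11 x:[44/3,22] y:[27/2,59/2] z:[3,40] -> hit [44/3,22], descend [7, 12]
    N7 x:[44/3,62/3] y:[17,59/2] z:[23,40] -> miss, prune
    N12 x:[15,22] y:[27/2,19] z:[3,22] -> hit [15,19], descend [3, 6]
      N3 x:[15,49/3] y:[31/2,33/2] z:[6,22] -> hit [31/2,49/3] leaf, test {P7(miss), P13(miss)}
      N6 x:[52/3,22] y:[27/2,19] z:[3,19] -> hit [52/3,19] leaf, test {P3(miss), P9(miss)}
  N13 x:[26/3,47/3] y:[27/2,55/2] z:[8,25] -> hit [27/2,47/3], descend [4, 9]
    N4 x:[26/3,46/3] y:[27/2,21] z:[8,25] -> hit [27/2,46/3], descend [5, 14]
      N5 x:[26/3,11] y:[27/2,18] z:[8,13] -> miss, prune
      N14 x:[34/3,46/3] y:[16,21] z:[12,25] -> miss, prune
    N9 x:[31/3,47/3] y:[19,55/2] z:[11,24] -> miss, prune

Summary -> nodes [0, 11, 7, 12, 3, 6, 13, 4, 5, 14, 9]; box-tests=11; leaf-entries=2; first=miss

== RESULT ==
11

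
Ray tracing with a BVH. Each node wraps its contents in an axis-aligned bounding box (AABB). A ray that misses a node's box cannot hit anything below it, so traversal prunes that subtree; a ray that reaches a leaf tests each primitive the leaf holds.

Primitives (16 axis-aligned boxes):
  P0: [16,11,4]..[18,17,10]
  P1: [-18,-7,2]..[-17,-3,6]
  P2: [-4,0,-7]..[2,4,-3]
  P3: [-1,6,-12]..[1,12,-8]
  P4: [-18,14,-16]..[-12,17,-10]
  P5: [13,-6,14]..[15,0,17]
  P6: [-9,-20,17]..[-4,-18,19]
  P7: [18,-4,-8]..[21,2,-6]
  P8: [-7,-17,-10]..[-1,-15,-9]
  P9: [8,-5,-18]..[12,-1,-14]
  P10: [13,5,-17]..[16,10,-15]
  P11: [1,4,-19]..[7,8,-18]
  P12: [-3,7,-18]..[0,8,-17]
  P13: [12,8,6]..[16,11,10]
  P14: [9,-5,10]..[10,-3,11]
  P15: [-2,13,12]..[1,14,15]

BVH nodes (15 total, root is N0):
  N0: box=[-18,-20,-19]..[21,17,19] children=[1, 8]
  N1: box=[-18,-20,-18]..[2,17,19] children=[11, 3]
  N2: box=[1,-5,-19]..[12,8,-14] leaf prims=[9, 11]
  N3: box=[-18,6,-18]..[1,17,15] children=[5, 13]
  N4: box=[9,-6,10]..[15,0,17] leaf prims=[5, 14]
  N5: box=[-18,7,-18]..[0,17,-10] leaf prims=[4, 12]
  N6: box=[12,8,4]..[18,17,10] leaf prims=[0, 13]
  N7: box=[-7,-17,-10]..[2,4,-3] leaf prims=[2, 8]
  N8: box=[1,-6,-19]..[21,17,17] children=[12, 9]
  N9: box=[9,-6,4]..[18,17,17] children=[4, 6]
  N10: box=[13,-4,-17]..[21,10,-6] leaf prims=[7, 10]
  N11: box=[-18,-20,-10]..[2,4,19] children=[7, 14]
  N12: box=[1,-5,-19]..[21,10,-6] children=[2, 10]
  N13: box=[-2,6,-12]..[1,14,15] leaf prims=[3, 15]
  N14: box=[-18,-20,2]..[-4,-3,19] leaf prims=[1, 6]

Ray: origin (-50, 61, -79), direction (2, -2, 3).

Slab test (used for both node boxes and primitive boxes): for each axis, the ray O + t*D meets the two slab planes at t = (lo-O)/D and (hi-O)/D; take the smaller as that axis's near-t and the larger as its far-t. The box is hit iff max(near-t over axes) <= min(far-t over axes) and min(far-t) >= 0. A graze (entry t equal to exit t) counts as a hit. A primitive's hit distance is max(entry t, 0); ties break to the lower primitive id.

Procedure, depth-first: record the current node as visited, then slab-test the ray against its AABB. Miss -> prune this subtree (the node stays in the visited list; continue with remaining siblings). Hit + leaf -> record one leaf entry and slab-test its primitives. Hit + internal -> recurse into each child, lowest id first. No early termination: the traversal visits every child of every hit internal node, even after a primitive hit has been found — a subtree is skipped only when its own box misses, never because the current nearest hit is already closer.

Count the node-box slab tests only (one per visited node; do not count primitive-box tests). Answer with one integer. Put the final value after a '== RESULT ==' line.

Walk:
N0 x:[16,71/2] y:[22,81/2] z:[20,98/3] -> hit [22,98/3], descend [1, 8]
  N1 x:[16,26] y:[22,81/2] z:[61/3,98/3] -> hit [22,26], descend [3, 11]
    N3 x:[16,51/2] y:[22,55/2] z:[61/3,94/3] -> hit [22,51/2], descend [5, 13]
      N5 x:[16,25] y:[22,27] z:[61/3,23] -> hit [22,23] leaf, test {P4(miss), P12(miss)}
      N13 x:[24,51/2] y:[47/2,55/2] z:[67/3,94/3] -> hit [24,51/2] leaf, test {P3(miss), P15(miss)}
    N11 x:[16,26] y:[57/2,81/2] z:[23,98/3] -> miss, prune
  N8 x:[51/2,71/2] y:[22,67/2] z:[20,32] -> hit [51/2,32], descend [9, 12]
    N9 x:[59/2,34] y:[22,67/2] z:[83/3,32] -> hit [59/2,32], descend [4, 6]
      N4 x:[59/2,65/2] y:[61/2,67/2] z:[89/3,32] -> hit [61/2,32] leaf, test {P5@t=63/2, P14(miss)}
      N6 x:[31,34] y:[22,53/2] z:[83/3,89/3] -> miss, prune
    N12 x:[51/2,71/2] y:[51/2,33] z:[20,73/3] -> miss, prune

11 AABB tests over nodes [0, 1, 3, 5, 13, 11, 8, 9, 4, 6, 12]; 3 leaves entered; closest P5.

== RESULT ==
11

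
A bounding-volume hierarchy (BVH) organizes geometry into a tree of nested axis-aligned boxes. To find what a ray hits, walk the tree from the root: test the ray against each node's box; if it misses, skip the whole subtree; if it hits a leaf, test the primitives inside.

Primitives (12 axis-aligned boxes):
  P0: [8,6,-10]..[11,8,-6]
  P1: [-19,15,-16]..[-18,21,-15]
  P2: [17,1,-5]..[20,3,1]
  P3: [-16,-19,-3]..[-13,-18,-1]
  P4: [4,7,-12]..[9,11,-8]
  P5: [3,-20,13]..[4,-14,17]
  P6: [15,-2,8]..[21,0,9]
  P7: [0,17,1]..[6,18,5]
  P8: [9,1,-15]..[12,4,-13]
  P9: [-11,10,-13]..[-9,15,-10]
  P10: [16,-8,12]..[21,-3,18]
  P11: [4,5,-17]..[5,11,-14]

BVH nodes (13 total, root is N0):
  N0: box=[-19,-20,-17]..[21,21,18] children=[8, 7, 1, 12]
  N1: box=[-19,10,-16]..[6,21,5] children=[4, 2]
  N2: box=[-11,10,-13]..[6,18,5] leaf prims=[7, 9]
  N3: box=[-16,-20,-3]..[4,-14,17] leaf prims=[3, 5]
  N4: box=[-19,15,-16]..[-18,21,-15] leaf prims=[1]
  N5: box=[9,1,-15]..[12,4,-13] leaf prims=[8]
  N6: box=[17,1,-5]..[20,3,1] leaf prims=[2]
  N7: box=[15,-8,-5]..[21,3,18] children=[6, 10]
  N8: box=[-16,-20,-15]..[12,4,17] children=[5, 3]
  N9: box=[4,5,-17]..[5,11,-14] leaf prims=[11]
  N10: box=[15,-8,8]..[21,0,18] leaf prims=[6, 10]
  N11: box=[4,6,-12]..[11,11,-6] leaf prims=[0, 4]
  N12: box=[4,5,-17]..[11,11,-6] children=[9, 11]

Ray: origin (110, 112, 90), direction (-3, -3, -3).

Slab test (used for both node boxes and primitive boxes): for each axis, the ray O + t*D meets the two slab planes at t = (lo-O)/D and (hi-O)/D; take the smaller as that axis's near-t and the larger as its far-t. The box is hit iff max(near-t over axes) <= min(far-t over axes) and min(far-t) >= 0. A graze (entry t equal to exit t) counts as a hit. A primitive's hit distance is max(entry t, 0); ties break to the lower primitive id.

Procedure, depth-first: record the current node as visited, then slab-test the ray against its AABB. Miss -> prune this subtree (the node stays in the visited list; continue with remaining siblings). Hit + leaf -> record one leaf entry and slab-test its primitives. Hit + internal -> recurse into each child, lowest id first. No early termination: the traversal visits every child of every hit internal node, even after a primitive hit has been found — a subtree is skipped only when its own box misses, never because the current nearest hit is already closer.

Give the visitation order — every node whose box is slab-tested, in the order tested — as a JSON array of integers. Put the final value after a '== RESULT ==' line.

Traverse from the root:
N0 x:[89/3,43] y:[91/3,44] z:[24,107/3] -> hit [91/3,107/3], descend [1, 7, 8, 12]
  N1 x:[104/3,43] y:[91/3,34] z:[85/3,106/3] -> miss, prune
  N7 x:[89/3,95/3] y:[109/3,40] z:[24,95/3] -> miss, prune
  N8 x:[98/3,42] y:[36,44] z:[73/3,35] -> miss, prune
  N12 x:[33,106/3] y:[101/3,107/3] z:[32,107/3] -> hit [101/3,106/3], descend [9, 11]
    N9 x:[35,106/3] y:[101/3,107/3] z:[104/3,107/3] -> hit [35,106/3] leaf, test {P11@t=35}
    N11 x:[33,106/3] y:[101/3,106/3] z:[32,34] -> hit [101/3,34] leaf, test {P0(miss), P4@t=101/3}

7 AABB tests over nodes [0, 1, 7, 8, 12, 9, 11]; 2 leaves entered; closest P4.

== RESULT ==
[0, 1, 7, 8, 12, 9, 11]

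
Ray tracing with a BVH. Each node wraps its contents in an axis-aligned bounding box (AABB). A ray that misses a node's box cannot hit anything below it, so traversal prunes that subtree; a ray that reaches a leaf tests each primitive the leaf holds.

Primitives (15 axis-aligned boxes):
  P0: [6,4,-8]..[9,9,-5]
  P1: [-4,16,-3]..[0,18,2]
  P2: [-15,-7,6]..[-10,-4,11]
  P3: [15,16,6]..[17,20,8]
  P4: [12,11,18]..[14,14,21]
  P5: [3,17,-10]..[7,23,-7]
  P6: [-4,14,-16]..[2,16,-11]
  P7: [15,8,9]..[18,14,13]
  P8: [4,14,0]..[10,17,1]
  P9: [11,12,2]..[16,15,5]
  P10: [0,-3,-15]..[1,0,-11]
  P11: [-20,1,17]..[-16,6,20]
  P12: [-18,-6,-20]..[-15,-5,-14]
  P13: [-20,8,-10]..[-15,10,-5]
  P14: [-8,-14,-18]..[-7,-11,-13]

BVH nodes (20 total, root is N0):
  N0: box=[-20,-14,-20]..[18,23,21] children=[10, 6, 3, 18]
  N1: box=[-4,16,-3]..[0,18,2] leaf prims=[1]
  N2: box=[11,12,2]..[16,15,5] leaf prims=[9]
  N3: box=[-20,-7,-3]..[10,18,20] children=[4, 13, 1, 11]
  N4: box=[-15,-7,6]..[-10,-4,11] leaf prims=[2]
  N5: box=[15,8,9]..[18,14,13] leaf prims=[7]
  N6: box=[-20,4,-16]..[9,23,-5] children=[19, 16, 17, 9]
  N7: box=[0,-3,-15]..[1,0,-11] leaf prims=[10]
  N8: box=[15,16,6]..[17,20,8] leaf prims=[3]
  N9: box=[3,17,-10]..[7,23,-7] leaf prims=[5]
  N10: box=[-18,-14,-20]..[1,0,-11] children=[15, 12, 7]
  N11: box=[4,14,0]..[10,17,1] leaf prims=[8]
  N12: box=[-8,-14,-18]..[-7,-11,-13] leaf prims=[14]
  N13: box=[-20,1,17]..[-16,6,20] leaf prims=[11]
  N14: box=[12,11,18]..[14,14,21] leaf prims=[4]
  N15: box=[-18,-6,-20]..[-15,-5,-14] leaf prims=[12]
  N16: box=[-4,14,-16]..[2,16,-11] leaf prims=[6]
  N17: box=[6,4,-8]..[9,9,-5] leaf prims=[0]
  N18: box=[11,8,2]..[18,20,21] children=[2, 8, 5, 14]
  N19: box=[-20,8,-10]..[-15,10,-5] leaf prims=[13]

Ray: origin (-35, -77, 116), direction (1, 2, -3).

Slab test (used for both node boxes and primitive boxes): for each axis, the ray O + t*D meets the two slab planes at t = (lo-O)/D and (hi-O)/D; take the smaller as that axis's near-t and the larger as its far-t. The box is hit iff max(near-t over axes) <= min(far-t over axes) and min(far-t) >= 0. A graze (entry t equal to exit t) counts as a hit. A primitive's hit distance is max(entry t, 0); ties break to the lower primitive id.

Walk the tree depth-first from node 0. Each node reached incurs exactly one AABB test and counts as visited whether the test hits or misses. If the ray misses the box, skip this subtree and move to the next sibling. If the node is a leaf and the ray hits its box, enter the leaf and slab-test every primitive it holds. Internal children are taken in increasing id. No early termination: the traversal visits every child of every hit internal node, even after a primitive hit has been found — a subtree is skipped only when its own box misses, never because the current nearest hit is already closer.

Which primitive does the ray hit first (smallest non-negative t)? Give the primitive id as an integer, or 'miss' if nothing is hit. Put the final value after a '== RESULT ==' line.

Walk:
N0 x:[15,53] y:[63/2,50] z:[95/3,136/3] -> hit [95/3,136/3], descend [3, 6, 10, 18]
  N3 x:[15,45] y:[35,95/2] z:[32,119/3] -> hit [35,119/3], descend [1, 4, 11, 13]
    N1 x:[31,35] y:[93/2,95/2] z:[38,119/3] -> miss, prune
    N4 x:[20,25] y:[35,73/2] z:[35,110/3] -> miss, prune
    N11 x:[39,45] y:[91/2,47] z:[115/3,116/3] -> miss, prune
    N13 x:[15,19] y:[39,83/2] z:[32,33] -> miss, prune
  N6 x:[15,44] y:[81/2,50] z:[121/3,44] -> hit [81/2,44], descend [9, 16, 17, 19]
    N9 x:[38,42] y:[47,50] z:[41,42] -> miss, prune
    N16 x:[31,37] y:[91/2,93/2] z:[127/3,44] -> miss, prune
    N17 x:[41,44] y:[81/2,43] z:[121/3,124/3] -> hit [41,124/3] leaf, test {P0@t=41}
    N19 x:[15,20] y:[85/2,87/2] z:[121/3,42] -> miss, prune
  N10 x:[17,36] y:[63/2,77/2] z:[127/3,136/3] -> miss, prune
  N18 x:[46,53] y:[85/2,97/2] z:[95/3,38] -> miss, prune

Visited [0, 3, 1, 4, 11, 13, 6, 9, 16, 17, 19, 10, 18]. Tests: 13 box, 1 leaf. Nearest: P0.

== RESULT ==
0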